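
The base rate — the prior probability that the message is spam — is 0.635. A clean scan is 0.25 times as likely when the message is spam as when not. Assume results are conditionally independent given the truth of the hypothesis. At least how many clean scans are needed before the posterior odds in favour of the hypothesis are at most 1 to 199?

5

Prior odds: 0.635 ÷ 0.365 = 127/73.
Likelihood ratio per clean scan = 0.25.
Target odds = 1/199.
Need (127/73) × 0.25ⁿ ≤ 1/199, i.e. 0.25ⁿ ≤ 73/25273.
0.25⁴ = 0.00390625 is still above 73/25273 but 0.25⁵ = 1/1024 is at or below it, so n = 5.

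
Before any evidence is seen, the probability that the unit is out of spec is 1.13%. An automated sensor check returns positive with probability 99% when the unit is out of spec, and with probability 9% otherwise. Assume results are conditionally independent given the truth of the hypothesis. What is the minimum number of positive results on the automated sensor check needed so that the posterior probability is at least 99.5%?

5

Prior odds = 0.0113/0.9887 = 113/9887.
Likelihood ratio of a positive result = 0.99/0.09 = 11.
Target posterior odds = 0.995/0.005 = 199.
Need (113/9887) × 11ⁿ ≥ 199, i.e. 11ⁿ ≥ 1967513/113.
11⁴ = 14641 falls short of 1967513/113 but 11⁵ = 161051 reaches it, so n = 5.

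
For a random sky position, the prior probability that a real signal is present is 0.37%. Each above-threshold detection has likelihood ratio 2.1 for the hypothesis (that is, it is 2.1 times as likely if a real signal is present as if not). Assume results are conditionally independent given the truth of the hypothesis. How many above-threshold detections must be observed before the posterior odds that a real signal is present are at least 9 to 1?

Prior odds = 0.0037/0.9963 = 37/9963.
Likelihood ratio per above-threshold detection = 2.1.
Target odds = 9.
Require 2.1ⁿ ≥ 9 ÷ (37/9963) = 89667/37.
2.1¹⁰ ≈1667.99 falls short of 89667/37 but 2.1¹¹ ≈3502.78 reaches it, so n = 11.

11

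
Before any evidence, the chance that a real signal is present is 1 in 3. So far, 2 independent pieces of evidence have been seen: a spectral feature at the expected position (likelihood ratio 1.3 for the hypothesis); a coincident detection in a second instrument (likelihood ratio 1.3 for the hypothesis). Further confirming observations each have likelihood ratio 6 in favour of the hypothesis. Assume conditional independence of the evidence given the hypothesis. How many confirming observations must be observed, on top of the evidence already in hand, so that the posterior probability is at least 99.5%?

4

Prior odds = (1/3)/(2/3) = 0.5.
Combined Bayes factor of the evidence already in hand = 1.3 × 1.3 = 1.69.
Odds after that evidence = 0.5 × 1.69 = 0.845.
Target odds = 0.995/0.005 = 199.
Need 6ⁿ ≥ 199 ÷ 0.845 = 39800/169.
6³ = 216 falls short of 39800/169 but 6⁴ = 1296 reaches it, so n = 4.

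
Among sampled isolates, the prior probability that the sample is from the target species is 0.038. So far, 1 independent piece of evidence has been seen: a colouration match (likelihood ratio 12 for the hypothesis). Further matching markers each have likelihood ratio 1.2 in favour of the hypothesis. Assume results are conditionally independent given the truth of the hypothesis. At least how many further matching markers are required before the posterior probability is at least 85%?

14

Prior odds = 0.038/0.962 = 19/481.
Bayes factor of the evidence already in hand = 12.
Odds after that evidence = (19/481) × 12 = 228/481.
Target odds = 0.85/0.15 = 17/3.
Need 1.2ⁿ ≥ 17/3 ÷ (228/481) = 8177/684.
1.2¹³ ≈10.6993 falls short of 8177/684 but 1.2¹⁴ ≈12.8392 reaches it, so n = 14.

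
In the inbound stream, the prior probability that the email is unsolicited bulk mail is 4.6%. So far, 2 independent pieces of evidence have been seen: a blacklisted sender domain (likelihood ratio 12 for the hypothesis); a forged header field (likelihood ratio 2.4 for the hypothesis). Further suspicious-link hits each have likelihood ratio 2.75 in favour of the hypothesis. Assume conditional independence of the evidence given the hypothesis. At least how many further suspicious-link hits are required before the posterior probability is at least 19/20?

3

Prior odds = 0.046/0.954 = 23/477.
Combined Bayes factor of the evidence already in hand = 12 × 2.4 = 28.8.
Odds after that evidence = (23/477) × 28.8 = 368/265.
Target odds = 0.95/0.05 = 19.
Need 2.75ⁿ ≥ 19 ÷ (368/265) = 5035/368.
2.75² = 7.5625 falls short of 5035/368 but 2.75³ = 20.796875 reaches it, so n = 3.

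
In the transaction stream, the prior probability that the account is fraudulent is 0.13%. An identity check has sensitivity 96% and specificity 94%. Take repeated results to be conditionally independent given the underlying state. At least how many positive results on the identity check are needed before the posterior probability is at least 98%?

4

Prior odds = 0.0013/0.9987 = 13/9987.
False-positive rate = 1 − 0.94 = 0.06; likelihood ratio of a positive = 0.96/0.06 = 16.
Target posterior odds = 0.98/0.02 = 49.
Need (13/9987) × 16ⁿ ≥ 49, i.e. 16ⁿ ≥ 489363/13.
16³ = 4096 falls short of 489363/13 but 16⁴ = 65536 reaches it, so n = 4.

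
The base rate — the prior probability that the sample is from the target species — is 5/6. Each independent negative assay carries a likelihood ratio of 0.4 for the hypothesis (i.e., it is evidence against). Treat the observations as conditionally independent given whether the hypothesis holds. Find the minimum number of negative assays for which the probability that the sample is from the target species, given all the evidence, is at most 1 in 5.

Prior odds = (5/6)/(1/6) = 5.
Likelihood ratio per negative assay = 0.4.
Target odds: 0.2 ÷ 0.8 = 0.25.
Require 0.4ⁿ ≤ 0.25 ÷ 5 = 0.05.
0.4³ = 0.064 is still above 0.05 but 0.4⁴ = 0.0256 is at or below it, so n = 4.

4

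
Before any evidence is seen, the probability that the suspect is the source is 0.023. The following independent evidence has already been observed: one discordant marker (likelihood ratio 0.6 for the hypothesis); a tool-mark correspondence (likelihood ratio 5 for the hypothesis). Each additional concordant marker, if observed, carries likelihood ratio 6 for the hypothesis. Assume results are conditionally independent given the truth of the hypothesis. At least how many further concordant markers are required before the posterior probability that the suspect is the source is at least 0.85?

Prior odds = 0.023/0.977 = 23/977.
Combined Bayes factor of the evidence already in hand = 0.6 × 5 = 3.
Odds after that evidence = (23/977) × 3 = 69/977.
Target odds = 0.85/0.15 = 17/3.
Need 6ⁿ ≥ 17/3 ÷ (69/977) = 16609/207.
6² = 36 falls short of 16609/207 but 6³ = 216 reaches it, so n = 3.

3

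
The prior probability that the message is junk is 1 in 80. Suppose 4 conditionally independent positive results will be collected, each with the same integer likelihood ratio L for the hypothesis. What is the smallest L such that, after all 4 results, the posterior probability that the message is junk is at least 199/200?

12

Prior odds = 0.0125/0.9875 = 1/79.
Target odds = 0.995/0.005 = 199.
Need L⁴ ≥ 199 ÷ (1/79) = 15721.
11⁴ = 14641 < 15721 ≤ 20736 = 12⁴, so L = 12.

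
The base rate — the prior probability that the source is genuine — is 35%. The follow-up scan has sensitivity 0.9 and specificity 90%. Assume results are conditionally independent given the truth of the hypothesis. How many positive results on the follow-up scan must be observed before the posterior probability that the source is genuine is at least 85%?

2

Prior odds: 0.35 ÷ 0.65 = 7/13.
False-positive rate = 1 − 0.9 = 0.1; likelihood ratio of a positive = 0.9/0.1 = 9.
Target posterior odds = 0.85/0.15 = 17/3.
Require 9ⁿ ≥ 17/3 ÷ (7/13) = 221/21.
9¹ = 9 falls short of 221/21 but 9² = 81 reaches it, so n = 2.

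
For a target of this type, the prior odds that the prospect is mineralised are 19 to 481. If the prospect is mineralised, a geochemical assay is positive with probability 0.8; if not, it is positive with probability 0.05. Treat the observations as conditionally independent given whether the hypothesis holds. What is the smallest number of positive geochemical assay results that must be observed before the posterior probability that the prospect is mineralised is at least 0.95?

3

Prior odds = 19/481.
Likelihood ratio of a positive = 0.8/0.05 = 16.
Target odds: 0.95 ÷ 0.05 = 19.
Require 16ⁿ ≥ 19 ÷ (19/481) = 481.
16² = 256 falls short of 481 but 16³ = 4096 reaches it, so n = 3.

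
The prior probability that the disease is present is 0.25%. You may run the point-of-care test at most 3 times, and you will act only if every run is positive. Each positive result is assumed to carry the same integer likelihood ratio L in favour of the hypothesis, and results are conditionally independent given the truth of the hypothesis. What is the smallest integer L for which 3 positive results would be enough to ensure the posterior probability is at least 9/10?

Prior odds = 0.0025/0.9975 = 1/399.
Target odds = 0.9/0.1 = 9.
Need L³ ≥ 9 ÷ (1/399) = 3591.
15³ = 3375 < 3591 ≤ 4096 = 16³, so L = 16.

16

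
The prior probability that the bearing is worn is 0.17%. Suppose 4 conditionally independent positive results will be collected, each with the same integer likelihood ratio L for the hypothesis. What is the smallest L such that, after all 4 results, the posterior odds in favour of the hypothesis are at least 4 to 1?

7

Prior odds = 0.0017/0.9983 = 17/9983.
Target odds = 4.
Need L⁴ ≥ 4 ÷ (17/9983) = 39932/17.
6⁴ = 1296 < 39932/17 ≤ 2401 = 7⁴, so L = 7.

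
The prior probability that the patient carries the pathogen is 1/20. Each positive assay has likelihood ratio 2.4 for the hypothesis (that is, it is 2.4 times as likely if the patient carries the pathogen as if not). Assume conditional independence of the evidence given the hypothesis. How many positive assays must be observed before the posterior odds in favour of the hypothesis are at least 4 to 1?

5

Prior odds = 0.05/0.95 = 1/19.
Likelihood ratio per positive assay = 2.4.
Target odds = 4.
Require 2.4ⁿ ≥ 4 ÷ (1/19) = 76.
2.4⁴ = 33.1776 falls short of 76 but 2.4⁵ = 79.62624 reaches it, so n = 5.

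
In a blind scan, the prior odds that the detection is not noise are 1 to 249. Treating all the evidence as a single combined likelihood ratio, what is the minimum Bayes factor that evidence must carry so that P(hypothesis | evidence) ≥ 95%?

Prior odds = 1/249.
Target odds = 0.95/0.05 = 19.
Required Bayes factor = 19 ÷ (1/249) = 4731.

4731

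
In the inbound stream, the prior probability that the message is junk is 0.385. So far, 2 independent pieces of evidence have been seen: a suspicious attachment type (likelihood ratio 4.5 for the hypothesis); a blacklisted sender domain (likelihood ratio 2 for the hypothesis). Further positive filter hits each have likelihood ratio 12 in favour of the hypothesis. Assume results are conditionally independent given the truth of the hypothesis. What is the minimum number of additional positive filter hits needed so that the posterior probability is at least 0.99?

2

Prior odds = 0.385/0.615 = 77/123.
Combined Bayes factor of the evidence already in hand = 4.5 × 2 = 9.
Odds after that evidence = (77/123) × 9 = 231/41.
Target odds = 0.99/0.01 = 99.
Need 12ⁿ ≥ 99 ÷ (231/41) = 123/7.
12¹ = 12 falls short of 123/7 but 12² = 144 reaches it, so n = 2.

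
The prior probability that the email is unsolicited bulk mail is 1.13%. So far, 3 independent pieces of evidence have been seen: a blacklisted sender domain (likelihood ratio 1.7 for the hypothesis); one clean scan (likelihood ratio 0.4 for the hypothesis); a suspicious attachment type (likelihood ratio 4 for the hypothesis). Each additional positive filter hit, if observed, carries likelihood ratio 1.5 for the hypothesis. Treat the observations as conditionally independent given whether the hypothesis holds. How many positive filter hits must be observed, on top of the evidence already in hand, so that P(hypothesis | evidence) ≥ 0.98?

Prior odds = 0.0113/0.9887 = 113/9887.
Combined Bayes factor of the evidence already in hand = 1.7 × 0.4 × 4 = 2.72.
Odds after that evidence = (113/9887) × 2.72 = 7684/247175.
Target odds = 0.98/0.02 = 49.
Need 1.5ⁿ ≥ 49 ÷ (7684/247175) = 12111575/7684.
1.5¹⁸ = 387420489/262144 falls short of 12111575/7684 but 1.5¹⁹ ≈2216.84 reaches it, so n = 19.

19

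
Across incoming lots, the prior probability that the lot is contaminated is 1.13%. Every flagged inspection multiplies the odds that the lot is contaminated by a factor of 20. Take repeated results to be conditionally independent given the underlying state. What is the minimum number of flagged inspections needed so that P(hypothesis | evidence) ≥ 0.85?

Prior odds: 0.0113 ÷ 0.9887 = 113/9887.
Likelihood ratio per flagged inspection = 20.
Target posterior odds = 0.85/0.15 = 17/3.
Need (113/9887) × 20ⁿ ≥ 17/3, i.e. 20ⁿ ≥ 168079/339.
20² = 400 falls short of 168079/339 but 20³ = 8000 reaches it, so n = 3.

3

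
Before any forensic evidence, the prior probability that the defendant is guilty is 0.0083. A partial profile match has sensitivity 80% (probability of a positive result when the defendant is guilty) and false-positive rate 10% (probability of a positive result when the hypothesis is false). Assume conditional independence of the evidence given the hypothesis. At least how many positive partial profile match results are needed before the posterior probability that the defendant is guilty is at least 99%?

Prior odds: 0.0083 ÷ 0.9917 = 83/9917.
Likelihood ratio of a positive result = 0.8/0.1 = 8.
Target posterior odds = 0.99/0.01 = 99.
Need (83/9917) × 8ⁿ ≥ 99, i.e. 8ⁿ ≥ 981783/83.
8⁴ = 4096 falls short of 981783/83 but 8⁵ = 32768 reaches it, so n = 5.

5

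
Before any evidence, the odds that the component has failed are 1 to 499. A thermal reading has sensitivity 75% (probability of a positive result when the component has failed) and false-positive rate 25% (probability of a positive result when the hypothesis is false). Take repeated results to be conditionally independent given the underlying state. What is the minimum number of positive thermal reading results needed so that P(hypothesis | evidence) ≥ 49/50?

Prior odds = 1/499.
Likelihood ratio of a positive result = 0.75/0.25 = 3.
Target posterior odds = 0.98/0.02 = 49.
Need (1/499) × 3ⁿ ≥ 49, i.e. 3ⁿ ≥ 24451.
3⁹ = 19683 falls short of 24451 but 3¹⁰ = 59049 reaches it, so n = 10.

10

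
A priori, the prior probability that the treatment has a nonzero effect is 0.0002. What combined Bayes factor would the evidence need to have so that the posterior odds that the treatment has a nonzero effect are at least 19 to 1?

Prior odds = 0.0002/0.9998 = 1/4999.
Target odds = 19.
Required Bayes factor = 19 ÷ (1/4999) = 94981.

94981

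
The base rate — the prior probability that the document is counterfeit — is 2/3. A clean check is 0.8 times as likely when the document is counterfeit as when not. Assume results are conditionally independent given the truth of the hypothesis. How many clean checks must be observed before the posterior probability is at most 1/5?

Prior odds: (2/3) ÷ (1/3) = 2.
Likelihood ratio per clean check = 0.8.
Target posterior odds = 0.2/0.8 = 0.25.
Require 0.8ⁿ ≤ 0.25 ÷ 2 = 0.125.
0.8⁹ = 262144/1953125 is still above 0.125 but 0.8¹⁰ = 1048576/9765625 is at or below it, so n = 10.

10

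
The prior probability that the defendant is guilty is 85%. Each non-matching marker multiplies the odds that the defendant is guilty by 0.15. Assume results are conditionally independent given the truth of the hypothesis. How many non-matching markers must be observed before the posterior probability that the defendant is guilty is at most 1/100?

Prior odds = 0.85/0.15 = 17/3.
Likelihood ratio per non-matching marker = 0.15.
Target odds: 0.01 ÷ 0.99 = 1/99.
Need (17/3) × 0.15ⁿ ≤ 1/99, i.e. 0.15ⁿ ≤ 1/561.
0.15³ = 0.003375 is still above 1/561 but 0.15⁴ = 81/160000 is at or below it, so n = 4.

4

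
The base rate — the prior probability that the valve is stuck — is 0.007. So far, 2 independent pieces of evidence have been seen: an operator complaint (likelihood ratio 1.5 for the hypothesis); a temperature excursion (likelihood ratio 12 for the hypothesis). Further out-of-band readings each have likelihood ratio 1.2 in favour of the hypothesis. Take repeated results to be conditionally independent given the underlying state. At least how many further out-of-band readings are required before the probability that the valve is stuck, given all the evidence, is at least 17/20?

Prior odds = 0.007/0.993 = 7/993.
Combined Bayes factor of the evidence already in hand = 1.5 × 12 = 18.
Odds after that evidence = (7/993) × 18 = 42/331.
Target odds = 0.85/0.15 = 17/3.
Need 1.2ⁿ ≥ 17/3 ÷ (42/331) = 5627/126.
1.2²⁰ ≈38.3376 falls short of 5627/126 but 1.2²¹ ≈46.0051 reaches it, so n = 21.

21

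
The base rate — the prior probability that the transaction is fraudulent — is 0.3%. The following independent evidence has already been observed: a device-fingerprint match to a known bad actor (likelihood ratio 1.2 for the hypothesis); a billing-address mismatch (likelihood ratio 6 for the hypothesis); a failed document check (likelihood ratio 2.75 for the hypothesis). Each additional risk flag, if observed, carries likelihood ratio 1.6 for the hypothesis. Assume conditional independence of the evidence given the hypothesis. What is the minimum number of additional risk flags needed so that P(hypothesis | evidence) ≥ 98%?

Prior odds = 0.003/0.997 = 3/997.
Combined Bayes factor of the evidence already in hand = 1.2 × 6 × 2.75 = 19.8.
Odds after that evidence = (3/997) × 19.8 = 297/4985.
Target odds = 0.98/0.02 = 49.
Need 1.6ⁿ ≥ 49 ÷ (297/4985) = 244265/297.
1.6¹⁴ ≈720.576 falls short of 244265/297 but 1.6¹⁵ ≈1152.92 reaches it, so n = 15.

15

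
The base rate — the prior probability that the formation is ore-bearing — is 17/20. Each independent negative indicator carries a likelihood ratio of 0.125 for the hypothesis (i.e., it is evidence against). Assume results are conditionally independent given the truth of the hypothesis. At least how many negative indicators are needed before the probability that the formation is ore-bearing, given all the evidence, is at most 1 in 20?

3

Prior odds: 0.85 ÷ 0.15 = 17/3.
Likelihood ratio per negative indicator = 0.125.
Target posterior odds = 0.05/0.95 = 1/19.
Require 0.125ⁿ ≤ 1/19 ÷ (17/3) = 3/323.
0.125² = 0.015625 is still above 3/323 but 0.125³ = 0.001953125 is at or below it, so n = 3.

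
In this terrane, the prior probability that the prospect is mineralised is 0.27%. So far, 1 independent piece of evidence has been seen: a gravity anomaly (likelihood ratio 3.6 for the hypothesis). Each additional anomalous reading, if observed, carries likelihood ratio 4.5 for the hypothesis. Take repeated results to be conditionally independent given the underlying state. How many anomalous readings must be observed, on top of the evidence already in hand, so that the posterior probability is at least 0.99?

Prior odds = 0.0027/0.9973 = 27/9973.
Bayes factor of the evidence already in hand = 3.6.
Odds after that evidence = (27/9973) × 3.6 = 486/49865.
Target odds = 0.99/0.01 = 99.
Need 4.5ⁿ ≥ 99 ÷ (486/49865) = 548515/54.
4.5⁶ = 8303.765625 falls short of 548515/54 but 4.5⁷ = 4782969/128 reaches it, so n = 7.

7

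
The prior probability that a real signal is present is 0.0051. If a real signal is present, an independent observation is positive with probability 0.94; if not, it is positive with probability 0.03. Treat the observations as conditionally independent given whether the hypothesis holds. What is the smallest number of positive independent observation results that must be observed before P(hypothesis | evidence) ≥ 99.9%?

Prior odds = 0.0051/0.9949 = 51/9949.
Likelihood ratio of a positive = 0.94/0.03 = 94/3.
Target posterior odds = 0.999/0.001 = 999.
Require (94/3)ⁿ ≥ 999 ÷ (51/9949) = 3313017/17.
(94/3)³ = 830584/27 falls short of 3313017/17 but (94/3)⁴ = 78074896/81 reaches it, so n = 4.

4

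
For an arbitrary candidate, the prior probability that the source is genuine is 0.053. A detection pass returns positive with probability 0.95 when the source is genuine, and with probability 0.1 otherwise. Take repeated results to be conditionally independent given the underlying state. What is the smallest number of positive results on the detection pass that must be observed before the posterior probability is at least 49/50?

Prior odds = 0.053/0.947 = 53/947.
Likelihood ratio of a positive result = 0.95/0.1 = 9.5.
Target posterior odds = 0.98/0.02 = 49.
Need (53/947) × 9.5ⁿ ≥ 49, i.e. 9.5ⁿ ≥ 46403/53.
9.5³ = 857.375 falls short of 46403/53 but 9.5⁴ = 8145.0625 reaches it, so n = 4.

4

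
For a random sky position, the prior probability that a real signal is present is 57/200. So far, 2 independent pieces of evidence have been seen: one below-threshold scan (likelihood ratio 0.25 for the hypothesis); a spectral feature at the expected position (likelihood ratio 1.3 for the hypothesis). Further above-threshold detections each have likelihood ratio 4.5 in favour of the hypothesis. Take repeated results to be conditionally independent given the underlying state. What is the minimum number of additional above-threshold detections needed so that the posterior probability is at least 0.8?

3

Prior odds = 0.285/0.715 = 57/143.
Combined Bayes factor of the evidence already in hand = 0.25 × 1.3 = 0.325.
Odds after that evidence = (57/143) × 0.325 = 57/440.
Target odds = 0.8/0.2 = 4.
Need 4.5ⁿ ≥ 4 ÷ (57/440) = 1760/57.
4.5² = 20.25 falls short of 1760/57 but 4.5³ = 91.125 reaches it, so n = 3.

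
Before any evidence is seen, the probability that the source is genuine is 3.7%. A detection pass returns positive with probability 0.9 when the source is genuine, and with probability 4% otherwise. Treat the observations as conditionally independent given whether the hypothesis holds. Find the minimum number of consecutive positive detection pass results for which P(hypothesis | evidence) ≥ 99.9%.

Prior odds: 0.037 ÷ 0.963 = 37/963.
Likelihood ratio of a positive result = 0.9/0.04 = 22.5.
Target posterior odds = 0.999/0.001 = 999.
Require 22.5ⁿ ≥ 999 ÷ (37/963) = 26001.
22.5³ = 11390.625 falls short of 26001 but 22.5⁴ = 256289.0625 reaches it, so n = 4.

4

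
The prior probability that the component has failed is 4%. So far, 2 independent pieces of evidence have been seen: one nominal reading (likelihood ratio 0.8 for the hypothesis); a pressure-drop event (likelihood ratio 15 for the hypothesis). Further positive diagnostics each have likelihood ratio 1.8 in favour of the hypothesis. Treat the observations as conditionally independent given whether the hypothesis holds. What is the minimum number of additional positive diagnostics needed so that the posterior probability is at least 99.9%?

13

Prior odds = 0.04/0.96 = 1/24.
Combined Bayes factor of the evidence already in hand = 0.8 × 15 = 12.
Odds after that evidence = (1/24) × 12 = 0.5.
Target odds = 0.999/0.001 = 999.
Need 1.8ⁿ ≥ 999 ÷ 0.5 = 1998.
1.8¹² ≈1156.83 falls short of 1998 but 1.8¹³ ≈2082.3 reaches it, so n = 13.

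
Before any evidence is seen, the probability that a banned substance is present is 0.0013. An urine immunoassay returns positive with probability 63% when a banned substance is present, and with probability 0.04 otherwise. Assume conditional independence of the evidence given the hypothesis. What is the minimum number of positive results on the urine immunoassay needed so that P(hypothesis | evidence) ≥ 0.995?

5

Prior odds = 0.0013/0.9987 = 13/9987.
Likelihood ratio of a positive result = 0.63/0.04 = 15.75.
Target posterior odds = 0.995/0.005 = 199.
Require 15.75ⁿ ≥ 199 ÷ (13/9987) = 1987413/13.
15.75⁴ = 15752961/256 falls short of 1987413/13 but 15.75⁵ = 992436543/1024 reaches it, so n = 5.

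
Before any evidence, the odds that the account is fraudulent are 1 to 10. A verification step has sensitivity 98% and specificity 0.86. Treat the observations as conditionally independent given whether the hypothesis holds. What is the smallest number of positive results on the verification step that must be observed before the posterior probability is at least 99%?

Prior odds = 0.1.
False-positive rate = 1 − 0.86 = 0.14; likelihood ratio of a positive = 0.98/0.14 = 7.
Target odds: 0.99 ÷ 0.01 = 99.
Need 0.1 × 7ⁿ ≥ 99, i.e. 7ⁿ ≥ 990.
7³ = 343 falls short of 990 but 7⁴ = 2401 reaches it, so n = 4.

4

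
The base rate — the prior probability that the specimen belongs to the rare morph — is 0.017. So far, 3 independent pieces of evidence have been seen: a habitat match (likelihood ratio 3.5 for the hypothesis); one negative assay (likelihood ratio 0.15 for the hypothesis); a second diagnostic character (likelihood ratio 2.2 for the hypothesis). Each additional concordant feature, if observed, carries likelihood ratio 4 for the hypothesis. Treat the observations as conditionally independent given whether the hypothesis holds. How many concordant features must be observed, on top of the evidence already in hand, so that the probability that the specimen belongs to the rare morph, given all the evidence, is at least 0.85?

Prior odds = 0.017/0.983 = 17/983.
Combined Bayes factor of the evidence already in hand = 3.5 × 0.15 × 2.2 = 1.155.
Odds after that evidence = (17/983) × 1.155 = 3927/196600.
Target odds = 0.85/0.15 = 17/3.
Need 4ⁿ ≥ 17/3 ÷ (3927/196600) = 196600/693.
4⁴ = 256 falls short of 196600/693 but 4⁵ = 1024 reaches it, so n = 5.

5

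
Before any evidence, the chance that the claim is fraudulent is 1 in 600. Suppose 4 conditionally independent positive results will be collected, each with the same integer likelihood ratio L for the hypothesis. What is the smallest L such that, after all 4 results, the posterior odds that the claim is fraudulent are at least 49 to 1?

Prior odds = (1/600)/(599/600) = 1/599.
Target odds = 49.
Need L⁴ ≥ 49 ÷ (1/599) = 29351.
13⁴ = 28561 < 29351 ≤ 38416 = 14⁴, so L = 14.

14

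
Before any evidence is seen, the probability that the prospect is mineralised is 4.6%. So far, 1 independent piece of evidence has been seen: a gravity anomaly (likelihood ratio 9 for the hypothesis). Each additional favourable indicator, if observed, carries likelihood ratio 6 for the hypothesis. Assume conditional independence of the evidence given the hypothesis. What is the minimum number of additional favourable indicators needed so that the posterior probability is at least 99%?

Prior odds = 0.046/0.954 = 23/477.
Bayes factor of the evidence already in hand = 9.
Odds after that evidence = (23/477) × 9 = 23/53.
Target odds = 0.99/0.01 = 99.
Need 6ⁿ ≥ 99 ÷ (23/53) = 5247/23.
6³ = 216 falls short of 5247/23 but 6⁴ = 1296 reaches it, so n = 4.

4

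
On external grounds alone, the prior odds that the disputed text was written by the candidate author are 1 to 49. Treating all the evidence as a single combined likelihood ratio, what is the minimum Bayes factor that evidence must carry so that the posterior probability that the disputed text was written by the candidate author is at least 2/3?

Prior odds = 1/49.
Target odds = (2/3)/(1/3) = 2.
Required Bayes factor = 2 ÷ (1/49) = 98.

98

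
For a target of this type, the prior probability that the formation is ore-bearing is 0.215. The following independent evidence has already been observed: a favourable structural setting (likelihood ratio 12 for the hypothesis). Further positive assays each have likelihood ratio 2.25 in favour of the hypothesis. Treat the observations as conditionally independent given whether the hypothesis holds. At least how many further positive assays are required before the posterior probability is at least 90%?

Prior odds = 0.215/0.785 = 43/157.
Bayes factor of the evidence already in hand = 12.
Odds after that evidence = (43/157) × 12 = 516/157.
Target odds = 0.9/0.1 = 9.
Need 2.25ⁿ ≥ 9 ÷ (516/157) = 471/172.
2.25¹ = 2.25 falls short of 471/172 but 2.25² = 5.0625 reaches it, so n = 2.

2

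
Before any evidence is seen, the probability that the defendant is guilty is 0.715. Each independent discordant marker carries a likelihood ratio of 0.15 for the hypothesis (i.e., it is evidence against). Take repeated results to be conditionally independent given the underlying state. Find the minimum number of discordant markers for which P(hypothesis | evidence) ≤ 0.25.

2

Prior odds: 0.715 ÷ 0.285 = 143/57.
Likelihood ratio per discordant marker = 0.15.
Target odds: 0.25 ÷ 0.75 = 1/3.
Require 0.15ⁿ ≤ 1/3 ÷ (143/57) = 19/143.
0.15¹ = 0.15 is still above 19/143 but 0.15² = 0.0225 is at or below it, so n = 2.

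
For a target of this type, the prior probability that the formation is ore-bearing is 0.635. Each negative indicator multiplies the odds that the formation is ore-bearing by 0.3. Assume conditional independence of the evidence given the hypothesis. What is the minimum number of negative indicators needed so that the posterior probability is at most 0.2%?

Prior odds = 0.635/0.365 = 127/73.
Likelihood ratio per negative indicator = 0.3.
Target odds: 0.002 ÷ 0.998 = 1/499.
Need (127/73) × 0.3ⁿ ≤ 1/499, i.e. 0.3ⁿ ≤ 73/63373.
0.3⁵ = 243/100000 is still above 73/63373 but 0.3⁶ = 729/1000000 is at or below it, so n = 6.

6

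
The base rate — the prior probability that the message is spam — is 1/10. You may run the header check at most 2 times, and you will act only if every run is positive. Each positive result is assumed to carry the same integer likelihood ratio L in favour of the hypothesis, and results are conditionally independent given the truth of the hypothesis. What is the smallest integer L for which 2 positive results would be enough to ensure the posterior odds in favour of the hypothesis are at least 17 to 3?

8

Prior odds = 0.1/0.9 = 1/9.
Target odds = 17/3.
Need L² ≥ 17/3 ÷ (1/9) = 51.
7² = 49 < 51 ≤ 64 = 8², so L = 8.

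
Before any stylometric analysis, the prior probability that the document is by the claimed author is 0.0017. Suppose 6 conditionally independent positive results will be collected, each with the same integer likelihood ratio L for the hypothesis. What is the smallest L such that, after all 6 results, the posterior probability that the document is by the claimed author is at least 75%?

Prior odds = 0.0017/0.9983 = 17/9983.
Target odds = 0.75/0.25 = 3.
Need L⁶ ≥ 3 ÷ (17/9983) = 29949/17.
3⁶ = 729 < 29949/17 ≤ 4096 = 4⁶, so L = 4.

4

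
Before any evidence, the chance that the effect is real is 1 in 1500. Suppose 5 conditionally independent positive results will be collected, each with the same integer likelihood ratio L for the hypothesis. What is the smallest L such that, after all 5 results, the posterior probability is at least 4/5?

6

Prior odds = (1/1500)/(1499/1500) = 1/1499.
Target odds = 0.8/0.2 = 4.
Need L⁵ ≥ 4 ÷ (1/1499) = 5996.
5⁵ = 3125 < 5996 ≤ 7776 = 6⁵, so L = 6.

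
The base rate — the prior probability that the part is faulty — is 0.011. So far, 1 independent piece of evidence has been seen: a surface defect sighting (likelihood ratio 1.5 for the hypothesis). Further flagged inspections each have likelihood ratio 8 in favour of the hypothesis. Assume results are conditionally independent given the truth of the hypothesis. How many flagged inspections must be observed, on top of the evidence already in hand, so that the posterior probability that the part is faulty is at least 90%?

4

Prior odds = 0.011/0.989 = 11/989.
Bayes factor of the evidence already in hand = 1.5.
Odds after that evidence = (11/989) × 1.5 = 33/1978.
Target odds = 0.9/0.1 = 9.
Need 8ⁿ ≥ 9 ÷ (33/1978) = 5934/11.
8³ = 512 falls short of 5934/11 but 8⁴ = 4096 reaches it, so n = 4.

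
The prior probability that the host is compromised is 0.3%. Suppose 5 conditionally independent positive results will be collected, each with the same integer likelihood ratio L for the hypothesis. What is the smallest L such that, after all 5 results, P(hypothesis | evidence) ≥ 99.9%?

Prior odds = 0.003/0.997 = 3/997.
Target odds = 0.999/0.001 = 999.
Need L⁵ ≥ 999 ÷ (3/997) = 332001.
12⁵ = 248832 < 332001 ≤ 371293 = 13⁵, so L = 13.

13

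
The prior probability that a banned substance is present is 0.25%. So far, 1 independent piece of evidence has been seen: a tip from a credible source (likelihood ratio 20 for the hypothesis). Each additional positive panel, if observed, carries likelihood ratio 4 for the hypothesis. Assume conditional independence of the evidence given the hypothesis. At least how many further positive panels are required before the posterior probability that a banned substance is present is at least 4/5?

4

Prior odds = 0.0025/0.9975 = 1/399.
Bayes factor of the evidence already in hand = 20.
Odds after that evidence = (1/399) × 20 = 20/399.
Target odds = 0.8/0.2 = 4.
Need 4ⁿ ≥ 4 ÷ (20/399) = 79.8.
4³ = 64 falls short of 79.8 but 4⁴ = 256 reaches it, so n = 4.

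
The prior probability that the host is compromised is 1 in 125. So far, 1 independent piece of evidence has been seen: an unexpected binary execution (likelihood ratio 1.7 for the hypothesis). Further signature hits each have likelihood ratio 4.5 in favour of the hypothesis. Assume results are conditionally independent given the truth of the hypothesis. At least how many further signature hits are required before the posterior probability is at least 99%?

6

Prior odds = 0.008/0.992 = 1/124.
Bayes factor of the evidence already in hand = 1.7.
Odds after that evidence = (1/124) × 1.7 = 17/1240.
Target odds = 0.99/0.01 = 99.
Need 4.5ⁿ ≥ 99 ÷ (17/1240) = 122760/17.
4.5⁵ = 1845.28125 falls short of 122760/17 but 4.5⁶ = 8303.765625 reaches it, so n = 6.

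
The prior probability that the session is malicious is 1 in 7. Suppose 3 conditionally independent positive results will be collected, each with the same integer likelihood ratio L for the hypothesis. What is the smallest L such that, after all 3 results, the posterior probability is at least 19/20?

Prior odds = (1/7)/(6/7) = 1/6.
Target odds = 0.95/0.05 = 19.
Need L³ ≥ 19 ÷ (1/6) = 114.
4³ = 64 < 114 ≤ 125 = 5³, so L = 5.

5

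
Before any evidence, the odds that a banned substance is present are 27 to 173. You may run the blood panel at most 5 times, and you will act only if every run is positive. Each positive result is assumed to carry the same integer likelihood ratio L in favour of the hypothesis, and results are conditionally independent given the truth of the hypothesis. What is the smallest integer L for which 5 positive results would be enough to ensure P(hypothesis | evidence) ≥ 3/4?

Prior odds = 27/173.
Target odds = 0.75/0.25 = 3.
Need L⁵ ≥ 3 ÷ (27/173) = 173/9.
1⁵ = 1 < 173/9 ≤ 32 = 2⁵, so L = 2.

2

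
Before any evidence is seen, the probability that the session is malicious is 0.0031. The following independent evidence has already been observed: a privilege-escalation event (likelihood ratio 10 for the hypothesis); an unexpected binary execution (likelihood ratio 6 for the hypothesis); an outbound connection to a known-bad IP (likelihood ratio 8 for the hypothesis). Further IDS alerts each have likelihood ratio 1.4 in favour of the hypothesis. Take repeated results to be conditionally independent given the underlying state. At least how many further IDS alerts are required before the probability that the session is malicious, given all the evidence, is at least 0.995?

15

Prior odds = 0.0031/0.9969 = 31/9969.
Combined Bayes factor of the evidence already in hand = 10 × 6 × 8 = 480.
Odds after that evidence = (31/9969) × 480 = 4960/3323.
Target odds = 0.995/0.005 = 199.
Need 1.4ⁿ ≥ 199 ÷ (4960/3323) = 661277/4960.
1.4¹⁴ ≈111.12 falls short of 661277/4960 but 1.4¹⁵ ≈155.568 reaches it, so n = 15.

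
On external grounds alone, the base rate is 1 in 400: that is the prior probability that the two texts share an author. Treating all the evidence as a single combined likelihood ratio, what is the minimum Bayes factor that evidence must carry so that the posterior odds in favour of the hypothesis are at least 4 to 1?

1596

Prior odds = 0.0025/0.9975 = 1/399.
Target odds = 4.
Required Bayes factor = 4 ÷ (1/399) = 1596.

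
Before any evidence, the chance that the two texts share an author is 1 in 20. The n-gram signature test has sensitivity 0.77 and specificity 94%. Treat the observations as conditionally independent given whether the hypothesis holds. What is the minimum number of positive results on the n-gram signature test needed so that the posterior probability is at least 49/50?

Prior odds: 0.05 ÷ 0.95 = 1/19.
False-positive rate = 1 − 0.94 = 0.06; likelihood ratio of a positive = 0.77/0.06 = 77/6.
Target odds: 0.98 ÷ 0.02 = 49.
Need (1/19) × (77/6)ⁿ ≥ 49, i.e. (77/6)ⁿ ≥ 931.
(77/6)² = 5929/36 falls short of 931 but (77/6)³ = 456533/216 reaches it, so n = 3.

3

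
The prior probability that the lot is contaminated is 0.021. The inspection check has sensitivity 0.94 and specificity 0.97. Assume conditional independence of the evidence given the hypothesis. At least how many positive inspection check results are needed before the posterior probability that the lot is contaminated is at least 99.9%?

Prior odds: 0.021 ÷ 0.979 = 21/979.
False-positive rate = 1 − 0.97 = 0.03; likelihood ratio of a positive = 0.94/0.03 = 94/3.
Target posterior odds = 0.999/0.001 = 999.
Need (21/979) × (94/3)ⁿ ≥ 999, i.e. (94/3)ⁿ ≥ 326007/7.
(94/3)³ = 830584/27 falls short of 326007/7 but (94/3)⁴ = 78074896/81 reaches it, so n = 4.

4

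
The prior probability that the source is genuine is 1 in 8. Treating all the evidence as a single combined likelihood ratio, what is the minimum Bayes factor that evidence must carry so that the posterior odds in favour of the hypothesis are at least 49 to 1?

343

Prior odds = 0.125/0.875 = 1/7.
Target odds = 49.
Required Bayes factor = 49 ÷ (1/7) = 343.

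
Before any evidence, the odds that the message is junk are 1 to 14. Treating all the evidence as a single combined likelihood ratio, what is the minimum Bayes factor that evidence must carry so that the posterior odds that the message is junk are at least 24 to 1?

336

Prior odds = 1/14.
Target odds = 24.
Required Bayes factor = 24 ÷ (1/14) = 336.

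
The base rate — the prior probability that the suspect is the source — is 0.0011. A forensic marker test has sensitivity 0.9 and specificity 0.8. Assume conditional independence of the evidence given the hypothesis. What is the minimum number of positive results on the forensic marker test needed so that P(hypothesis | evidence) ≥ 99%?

8

Prior odds = 0.0011/0.9989 = 11/9989.
False-positive rate = 1 − 0.8 = 0.2; likelihood ratio of a positive = 0.9/0.2 = 4.5.
Target odds: 0.99 ÷ 0.01 = 99.
Need (11/9989) × 4.5ⁿ ≥ 99, i.e. 4.5ⁿ ≥ 89901.
4.5⁷ = 4782969/128 falls short of 89901 but 4.5⁸ = 43046721/256 reaches it, so n = 8.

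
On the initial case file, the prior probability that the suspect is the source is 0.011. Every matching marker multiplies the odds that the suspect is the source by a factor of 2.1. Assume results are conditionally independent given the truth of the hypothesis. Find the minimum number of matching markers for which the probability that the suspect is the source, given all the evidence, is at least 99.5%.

14

Prior odds = 0.011/0.989 = 11/989.
Likelihood ratio per matching marker = 2.1.
Target odds: 0.995 ÷ 0.005 = 199.
Need (11/989) × 2.1ⁿ ≥ 199, i.e. 2.1ⁿ ≥ 196811/11.
2.1¹³ ≈15447.2 falls short of 196811/11 but 2.1¹⁴ ≈32439.2 reaches it, so n = 14.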